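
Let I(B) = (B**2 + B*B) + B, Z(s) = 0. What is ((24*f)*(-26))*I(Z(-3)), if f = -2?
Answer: 0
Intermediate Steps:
I(B) = B + 2*B**2 (I(B) = (B**2 + B**2) + B = 2*B**2 + B = B + 2*B**2)
((24*f)*(-26))*I(Z(-3)) = ((24*(-2))*(-26))*(0*(1 + 2*0)) = (-48*(-26))*(0*(1 + 0)) = 1248*(0*1) = 1248*0 = 0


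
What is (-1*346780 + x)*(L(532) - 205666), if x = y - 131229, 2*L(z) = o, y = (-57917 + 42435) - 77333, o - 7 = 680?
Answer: 117203010740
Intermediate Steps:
o = 687 (o = 7 + 680 = 687)
y = -92815 (y = -15482 - 77333 = -92815)
L(z) = 687/2 (L(z) = (1/2)*687 = 687/2)
x = -224044 (x = -92815 - 131229 = -224044)
(-1*346780 + x)*(L(532) - 205666) = (-1*346780 - 224044)*(687/2 - 205666) = (-346780 - 224044)*(-410645/2) = -570824*(-410645/2) = 117203010740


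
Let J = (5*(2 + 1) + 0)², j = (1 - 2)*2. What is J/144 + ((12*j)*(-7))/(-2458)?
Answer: 29381/19664 ≈ 1.4942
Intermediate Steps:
j = -2 (j = -1*2 = -2)
J = 225 (J = (5*3 + 0)² = (15 + 0)² = 15² = 225)
J/144 + ((12*j)*(-7))/(-2458) = 225/144 + ((12*(-2))*(-7))/(-2458) = 225*(1/144) - 24*(-7)*(-1/2458) = 25/16 + 168*(-1/2458) = 25/16 - 84/1229 = 29381/19664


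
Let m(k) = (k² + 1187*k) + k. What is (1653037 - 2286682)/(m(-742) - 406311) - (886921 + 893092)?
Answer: -1312301490514/737243 ≈ -1.7800e+6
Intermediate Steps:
m(k) = k² + 1188*k
(1653037 - 2286682)/(m(-742) - 406311) - (886921 + 893092) = (1653037 - 2286682)/(-742*(1188 - 742) - 406311) - (886921 + 893092) = -633645/(-742*446 - 406311) - 1*1780013 = -633645/(-330932 - 406311) - 1780013 = -633645/(-737243) - 1780013 = -633645*(-1/737243) - 1780013 = 633645/737243 - 1780013 = -1312301490514/737243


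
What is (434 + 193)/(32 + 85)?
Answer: 209/39 ≈ 5.3590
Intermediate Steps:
(434 + 193)/(32 + 85) = 627/117 = 627*(1/117) = 209/39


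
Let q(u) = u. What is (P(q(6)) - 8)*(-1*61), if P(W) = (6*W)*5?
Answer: -10492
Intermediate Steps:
P(W) = 30*W
(P(q(6)) - 8)*(-1*61) = (30*6 - 8)*(-1*61) = (180 - 8)*(-61) = 172*(-61) = -10492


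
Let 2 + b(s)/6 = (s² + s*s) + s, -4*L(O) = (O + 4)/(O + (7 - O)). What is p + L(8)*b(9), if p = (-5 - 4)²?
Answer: -2475/7 ≈ -353.57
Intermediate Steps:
L(O) = -⅐ - O/28 (L(O) = -(O + 4)/(4*(O + (7 - O))) = -(4 + O)/(4*7) = -(4/7 + O/7)/4 = -⅐ - O/28)
p = 81 (p = (-9)² = 81)
b(s) = -12 + 6*s + 12*s² (b(s) = -12 + 6*((s² + s*s) + s) = -12 + 6*((s² + s²) + s) = -12 + 6*(2*s² + s) = -12 + 6*(s + 2*s²) = -12 + (6*s + 12*s²) = -12 + 6*s + 12*s²)
p + L(8)*b(9) = 81 + (-⅐ - 1/28*8)*(-12 + 6*9 + 12*9²) = 81 + (-⅐ - 2/7)*(-12 + 54 + 12*81) = 81 - 3*(-12 + 54 + 972)/7 = 81 - 3/7*1014 = 81 - 3042/7 = -2475/7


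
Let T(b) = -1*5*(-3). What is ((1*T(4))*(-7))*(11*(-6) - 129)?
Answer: 20475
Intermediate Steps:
T(b) = 15 (T(b) = -5*(-3) = 15)
((1*T(4))*(-7))*(11*(-6) - 129) = ((1*15)*(-7))*(11*(-6) - 129) = (15*(-7))*(-66 - 129) = -105*(-195) = 20475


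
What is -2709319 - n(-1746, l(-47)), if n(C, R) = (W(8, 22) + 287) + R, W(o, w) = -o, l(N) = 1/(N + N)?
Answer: -254702211/94 ≈ -2.7096e+6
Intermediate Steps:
l(N) = 1/(2*N)
n(C, R) = 279 + R (n(C, R) = (-1*8 + 287) + R = (-8 + 287) + R = 279 + R)
-2709319 - n(-1746, l(-47)) = -2709319 - (279 + (1/2)/(-47)) = -2709319 - (279 + (1/2)*(-1/47)) = -2709319 - (279 - 1/94) = -2709319 - 1*26225/94 = -2709319 - 26225/94 = -254702211/94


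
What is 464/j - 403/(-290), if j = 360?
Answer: 6991/2610 ≈ 2.6785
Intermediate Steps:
464/j - 403/(-290) = 464/360 - 403/(-290) = 464*(1/360) - 403*(-1/290) = 58/45 + 403/290 = 6991/2610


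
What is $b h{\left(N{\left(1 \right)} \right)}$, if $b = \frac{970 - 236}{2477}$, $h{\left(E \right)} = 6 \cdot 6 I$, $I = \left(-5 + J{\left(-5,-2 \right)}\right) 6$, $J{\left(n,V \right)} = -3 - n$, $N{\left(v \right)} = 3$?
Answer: $- \frac{475632}{2477} \approx -192.02$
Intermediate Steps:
$I = -18$ ($I = \left(-5 - -2\right) 6 = \left(-5 + \left(-3 + 5\right)\right) 6 = \left(-5 + 2\right) 6 = \left(-3\right) 6 = -18$)
$h{\left(E \right)} = -648$ ($h{\left(E \right)} = 6 \cdot 6 \left(-18\right) = 36 \left(-18\right) = -648$)
$b = \frac{734}{2477}$ ($b = \left(970 - 236\right) \frac{1}{2477} = 734 \cdot \frac{1}{2477} = \frac{734}{2477} \approx 0.29633$)
$b h{\left(N{\left(1 \right)} \right)} = \frac{734}{2477} \left(-648\right) = - \frac{475632}{2477}$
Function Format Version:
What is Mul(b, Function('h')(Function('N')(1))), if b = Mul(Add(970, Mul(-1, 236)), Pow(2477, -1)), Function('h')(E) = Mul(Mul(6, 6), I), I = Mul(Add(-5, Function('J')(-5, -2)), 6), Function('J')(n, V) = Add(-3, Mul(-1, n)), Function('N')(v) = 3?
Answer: Rational(-475632, 2477) ≈ -192.02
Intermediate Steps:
I = -18 (I = Mul(Add(-5, Add(-3, Mul(-1, -5))), 6) = Mul(Add(-5, Add(-3, 5)), 6) = Mul(Add(-5, 2), 6) = Mul(-3, 6) = -18)
Function('h')(E) = -648 (Function('h')(E) = Mul(Mul(6, 6), -18) = Mul(36, -18) = -648)
b = Rational(734, 2477) (b = Mul(Add(970, -236), Rational(1, 2477)) = Mul(734, Rational(1, 2477)) = Rational(734, 2477) ≈ 0.29633)
Mul(b, Function('h')(Function('N')(1))) = Mul(Rational(734, 2477), -648) = Rational(-475632, 2477)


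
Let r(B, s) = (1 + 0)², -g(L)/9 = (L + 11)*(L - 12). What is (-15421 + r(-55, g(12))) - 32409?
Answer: -47829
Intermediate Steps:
g(L) = -9*(-12 + L)*(11 + L) (g(L) = -9*(L + 11)*(L - 12) = -9*(11 + L)*(-12 + L) = -9*(-12 + L)*(11 + L))
r(B, s) = 1 (r(B, s) = 1² = 1)
(-15421 + r(-55, g(12))) - 32409 = (-15421 + 1) - 32409 = -15420 - 32409 = -47829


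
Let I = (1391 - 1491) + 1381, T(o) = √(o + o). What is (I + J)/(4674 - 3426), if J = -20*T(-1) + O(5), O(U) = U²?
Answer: 653/624 - 5*I*√2/312 ≈ 1.0465 - 0.022664*I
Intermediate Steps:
T(o) = √2*√o (T(o) = √(2*o) = √2*√o)
J = 25 - 20*I*√2 (J = -20*√2*√(-1) + 5² = -20*√2*I + 25 = -20*I*√2 + 25 = 25 - 20*I*√2 ≈ 25.0 - 28.284*I)
I = 1281 (I = -100 + 1381 = 1281)
(I + J)/(4674 - 3426) = (1281 + (25 - 20*I*√2))/(4674 - 3426) = (1306 - 20*I*√2)/1248 = (1306 - 20*I*√2)*(1/1248) = 653/624 - 5*I*√2/312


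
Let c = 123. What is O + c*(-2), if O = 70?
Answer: -176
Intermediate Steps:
O + c*(-2) = 70 + 123*(-2) = 70 - 246 = -176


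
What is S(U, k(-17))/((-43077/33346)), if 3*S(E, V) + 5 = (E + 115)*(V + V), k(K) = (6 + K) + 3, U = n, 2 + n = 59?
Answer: 30644974/43077 ≈ 711.40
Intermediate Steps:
n = 57 (n = -2 + 59 = 57)
U = 57
k(K) = 9 + K
S(E, V) = -5/3 + 2*V*(115 + E)/3 (S(E, V) = -5/3 + ((E + 115)*(V + V))/3 = -5/3 + ((115 + E)*(2*V))/3 = -5/3 + (2*V*(115 + E))/3 = -5/3 + 2*V*(115 + E)/3)
S(U, k(-17))/((-43077/33346)) = (-5/3 + 230*(9 - 17)/3 + (⅔)*57*(9 - 17))/((-43077/33346)) = (-5/3 + (230/3)*(-8) + (⅔)*57*(-8))/((-43077*1/33346)) = (-5/3 - 1840/3 - 304)/(-43077/33346) = -919*(-33346/43077) = 30644974/43077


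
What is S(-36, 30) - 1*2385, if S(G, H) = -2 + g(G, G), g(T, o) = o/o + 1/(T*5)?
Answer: -429481/180 ≈ -2386.0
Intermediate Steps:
g(T, o) = 1 + 1/(5*T) (g(T, o) = 1 + (1/5)/T = 1 + 1/(5*T))
S(G, H) = -2 + (1/5 + G)/G
S(-36, 30) - 1*2385 = (1/5 - 1*(-36))/(-36) - 1*2385 = -(1/5 + 36)/36 - 2385 = -1/36*181/5 - 2385 = -181/180 - 2385 = -429481/180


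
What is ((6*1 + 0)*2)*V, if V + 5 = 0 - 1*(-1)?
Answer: -48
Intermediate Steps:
V = -4 (V = -5 + (0 - 1*(-1)) = -5 + (0 + 1) = -5 + 1 = -4)
((6*1 + 0)*2)*V = ((6*1 + 0)*2)*(-4) = ((6 + 0)*2)*(-4) = (6*2)*(-4) = 12*(-4) = -48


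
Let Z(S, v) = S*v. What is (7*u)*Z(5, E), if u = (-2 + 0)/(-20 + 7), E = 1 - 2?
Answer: -70/13 ≈ -5.3846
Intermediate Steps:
E = -1
u = 2/13 (u = -2/(-13) = -2*(-1/13) = 2/13 ≈ 0.15385)
(7*u)*Z(5, E) = (7*(2/13))*(5*(-1)) = (14/13)*(-5) = -70/13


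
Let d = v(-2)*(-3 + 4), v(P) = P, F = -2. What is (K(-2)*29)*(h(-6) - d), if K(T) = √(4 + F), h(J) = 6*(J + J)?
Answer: -2030*√2 ≈ -2870.9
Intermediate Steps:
h(J) = 12*J (h(J) = 6*(2*J) = 12*J)
K(T) = √2 (K(T) = √(4 - 2) = √2)
d = -2 (d = -2*(-3 + 4) = -2*1 = -2)
(K(-2)*29)*(h(-6) - d) = (√2*29)*(12*(-6) - 1*(-2)) = (29*√2)*(-72 + 2) = (29*√2)*(-70) = -2030*√2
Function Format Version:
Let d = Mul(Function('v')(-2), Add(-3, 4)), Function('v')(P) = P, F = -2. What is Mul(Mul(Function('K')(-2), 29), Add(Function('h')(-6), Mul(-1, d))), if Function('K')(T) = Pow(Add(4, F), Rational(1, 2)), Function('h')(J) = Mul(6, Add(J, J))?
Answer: Mul(-2030, Pow(2, Rational(1, 2))) ≈ -2870.9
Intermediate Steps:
Function('h')(J) = Mul(12, J) (Function('h')(J) = Mul(6, Mul(2, J)) = Mul(12, J))
Function('K')(T) = Pow(2, Rational(1, 2)) (Function('K')(T) = Pow(Add(4, -2), Rational(1, 2)) = Pow(2, Rational(1, 2)))
d = -2 (d = Mul(-2, Add(-3, 4)) = Mul(-2, 1) = -2)
Mul(Mul(Function('K')(-2), 29), Add(Function('h')(-6), Mul(-1, d))) = Mul(Mul(Pow(2, Rational(1, 2)), 29), Add(Mul(12, -6), Mul(-1, -2))) = Mul(Mul(29, Pow(2, Rational(1, 2))), Add(-72, 2)) = Mul(Mul(29, Pow(2, Rational(1, 2))), -70) = Mul(-2030, Pow(2, Rational(1, 2)))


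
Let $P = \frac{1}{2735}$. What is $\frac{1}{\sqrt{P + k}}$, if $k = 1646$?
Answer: $\frac{\sqrt{12312453085}}{4501811} \approx 0.024648$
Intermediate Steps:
$P = \frac{1}{2735} \approx 0.00036563$
$\frac{1}{\sqrt{P + k}} = \frac{1}{\sqrt{\frac{1}{2735} + 1646}} = \frac{1}{\sqrt{\frac{4501811}{2735}}} = \frac{1}{\frac{1}{2735} \sqrt{12312453085}} = \frac{\sqrt{12312453085}}{4501811}$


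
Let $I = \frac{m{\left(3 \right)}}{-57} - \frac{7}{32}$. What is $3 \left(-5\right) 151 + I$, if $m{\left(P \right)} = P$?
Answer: $- \frac{1377285}{608} \approx -2265.3$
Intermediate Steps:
$I = - \frac{165}{608}$ ($I = \frac{3}{-57} - \frac{7}{32} = 3 \left(- \frac{1}{57}\right) - \frac{7}{32} = - \frac{1}{19} - \frac{7}{32} = - \frac{165}{608} \approx -0.27138$)
$3 \left(-5\right) 151 + I = 3 \left(-5\right) 151 - \frac{165}{608} = \left(-15\right) 151 - \frac{165}{608} = -2265 - \frac{165}{608} = - \frac{1377285}{608}$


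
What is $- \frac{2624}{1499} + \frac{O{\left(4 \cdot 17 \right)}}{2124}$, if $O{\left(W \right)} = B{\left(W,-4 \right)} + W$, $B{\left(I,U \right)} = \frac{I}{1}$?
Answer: $- \frac{1342378}{795969} \approx -1.6865$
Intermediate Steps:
$B{\left(I,U \right)} = I$ ($B{\left(I,U \right)} = I 1 = I$)
$O{\left(W \right)} = 2 W$ ($O{\left(W \right)} = W + W = 2 W$)
$- \frac{2624}{1499} + \frac{O{\left(4 \cdot 17 \right)}}{2124} = - \frac{2624}{1499} + \frac{2 \cdot 4 \cdot 17}{2124} = \left(-2624\right) \frac{1}{1499} + 2 \cdot 68 \cdot \frac{1}{2124} = - \frac{2624}{1499} + 136 \cdot \frac{1}{2124} = - \frac{2624}{1499} + \frac{34}{531} = - \frac{1342378}{795969}$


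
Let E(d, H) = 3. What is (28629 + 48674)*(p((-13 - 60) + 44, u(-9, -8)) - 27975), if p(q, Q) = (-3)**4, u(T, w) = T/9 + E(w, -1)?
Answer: -2156289882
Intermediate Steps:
u(T, w) = 3 + T/9 (u(T, w) = T/9 + 3 = 3 + T/9)
p(q, Q) = 81
(28629 + 48674)*(p((-13 - 60) + 44, u(-9, -8)) - 27975) = (28629 + 48674)*(81 - 27975) = 77303*(-27894) = -2156289882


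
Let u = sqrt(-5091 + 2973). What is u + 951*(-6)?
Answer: -5706 + I*sqrt(2118) ≈ -5706.0 + 46.022*I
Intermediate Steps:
u = I*sqrt(2118) (u = sqrt(-2118) = I*sqrt(2118) ≈ 46.022*I)
u + 951*(-6) = I*sqrt(2118) + 951*(-6) = I*sqrt(2118) - 5706 = -5706 + I*sqrt(2118)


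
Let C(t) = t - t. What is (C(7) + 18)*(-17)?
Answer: -306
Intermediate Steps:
C(t) = 0
(C(7) + 18)*(-17) = (0 + 18)*(-17) = 18*(-17) = -306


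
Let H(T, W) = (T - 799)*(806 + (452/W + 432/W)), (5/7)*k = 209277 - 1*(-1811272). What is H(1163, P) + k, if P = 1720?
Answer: 671303031/215 ≈ 3.1223e+6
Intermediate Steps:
k = 14143843/5 (k = 7*(209277 - 1*(-1811272))/5 = 7*(209277 + 1811272)/5 = (7/5)*2020549 = 14143843/5 ≈ 2.8288e+6)
H(T, W) = (-799 + T)*(806 + 884/W)
H(1163, P) + k = 26*(-27166 + 34*1163 + 31*1720*(-799 + 1163))/1720 + 14143843/5 = 26*(1/1720)*(-27166 + 39542 + 31*1720*364) + 14143843/5 = 26*(1/1720)*(-27166 + 39542 + 19408480) + 14143843/5 = 26*(1/1720)*19420856 + 14143843/5 = 63117782/215 + 14143843/5 = 671303031/215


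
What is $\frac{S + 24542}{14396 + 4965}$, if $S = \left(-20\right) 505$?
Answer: $\frac{14442}{19361} \approx 0.74593$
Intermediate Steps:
$S = -10100$
$\frac{S + 24542}{14396 + 4965} = \frac{-10100 + 24542}{14396 + 4965} = \frac{14442}{19361}$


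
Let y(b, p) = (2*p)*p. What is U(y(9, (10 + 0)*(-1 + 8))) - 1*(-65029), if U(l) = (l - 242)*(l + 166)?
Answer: 95320057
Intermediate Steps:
y(b, p) = 2*p²
U(l) = (-242 + l)*(166 + l)
U(y(9, (10 + 0)*(-1 + 8))) - 1*(-65029) = (-40172 + (2*((10 + 0)*(-1 + 8))²)² - 152*((10 + 0)*(-1 + 8))²) - 1*(-65029) = (-40172 + (2*(10*7)²)² - 152*(10*7)²) + 65029 = (-40172 + (2*70²)² - 152*70²) + 65029 = (-40172 + (2*4900)² - 152*4900) + 65029 = (-40172 + 9800² - 76*9800) + 65029 = (-40172 + 96040000 - 744800) + 65029 = 95255028 + 65029 = 95320057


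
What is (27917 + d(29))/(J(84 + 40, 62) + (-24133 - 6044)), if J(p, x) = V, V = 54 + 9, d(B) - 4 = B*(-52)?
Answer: -26413/30114 ≈ -0.87710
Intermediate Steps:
d(B) = 4 - 52*B (d(B) = 4 + B*(-52) = 4 - 52*B)
V = 63
J(p, x) = 63
(27917 + d(29))/(J(84 + 40, 62) + (-24133 - 6044)) = (27917 + (4 - 52*29))/(63 + (-24133 - 6044)) = (27917 + (4 - 1508))/(63 - 30177) = (27917 - 1504)/(-30114) = 26413*(-1/30114) = -26413/30114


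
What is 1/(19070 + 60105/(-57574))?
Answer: 57574/1097876075 ≈ 5.2441e-5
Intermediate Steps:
1/(19070 + 60105/(-57574)) = 1/(19070 + 60105*(-1/57574)) = 1/(19070 - 60105/57574) = 1/(1097876075/57574) = 57574/1097876075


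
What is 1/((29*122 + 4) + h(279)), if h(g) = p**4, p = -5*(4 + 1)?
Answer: 1/394167 ≈ 2.5370e-6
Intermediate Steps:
p = -25 (p = -5*5 = -25)
h(g) = 390625 (h(g) = (-25)**4 = 390625)
1/((29*122 + 4) + h(279)) = 1/((29*122 + 4) + 390625) = 1/((3538 + 4) + 390625) = 1/(3542 + 390625) = 1/394167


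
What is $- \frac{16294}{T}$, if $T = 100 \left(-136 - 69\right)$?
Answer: $\frac{8147}{10250} \approx 0.79483$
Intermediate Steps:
$T = -20500$ ($T = 100 \left(-205\right) = -20500$)
$- \frac{16294}{T} = - \frac{16294}{-20500} = \left(-16294\right) \left(- \frac{1}{20500}\right) = \frac{8147}{10250}$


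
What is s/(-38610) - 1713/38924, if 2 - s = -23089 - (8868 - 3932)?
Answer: -578530939/751427820 ≈ -0.76991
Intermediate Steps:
s = 28027 (s = 2 - (-23089 - (8868 - 3932)) = 2 - (-23089 - 1*4936) = 2 - (-23089 - 4936) = 2 - 1*(-28025) = 2 + 28025 = 28027)
s/(-38610) - 1713/38924 = 28027/(-38610) - 1713/38924 = 28027*(-1/38610) - 1713*1/38924 = -28027/38610 - 1713/38924 = -578530939/751427820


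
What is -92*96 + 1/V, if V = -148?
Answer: -1307137/148 ≈ -8832.0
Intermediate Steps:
-92*96 + 1/V = -92*96 + 1/(-148) = -8832 - 1/148 = -1307137/148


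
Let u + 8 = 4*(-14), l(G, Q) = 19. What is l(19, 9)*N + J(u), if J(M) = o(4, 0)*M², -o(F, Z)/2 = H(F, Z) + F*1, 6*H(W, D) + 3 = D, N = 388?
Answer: -21300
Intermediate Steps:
u = -64 (u = -8 + 4*(-14) = -8 - 56 = -64)
H(W, D) = -½ + D/6
o(F, Z) = 1 - 2*F - Z/3 (o(F, Z) = -2*((-½ + Z/6) + F*1) = -2*((-½ + Z/6) + F) = -2*(-½ + F + Z/6) = 1 - 2*F - Z/3)
J(M) = -7*M² (J(M) = (1 - 2*4 - ⅓*0)*M² = (1 - 8 + 0)*M² = -7*M²)
l(19, 9)*N + J(u) = 19*388 - 7*(-64)² = 7372 - 7*4096 = 7372 - 28672 = -21300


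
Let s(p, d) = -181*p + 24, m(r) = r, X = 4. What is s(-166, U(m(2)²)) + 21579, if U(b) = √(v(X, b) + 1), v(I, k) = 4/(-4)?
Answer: 51649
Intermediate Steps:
v(I, k) = -1 (v(I, k) = 4*(-¼) = -1)
U(b) = 0 (U(b) = √(-1 + 1) = √0 = 0)
s(p, d) = 24 - 181*p
s(-166, U(m(2)²)) + 21579 = (24 - 181*(-166)) + 21579 = (24 + 30046) + 21579 = 30070 + 21579 = 51649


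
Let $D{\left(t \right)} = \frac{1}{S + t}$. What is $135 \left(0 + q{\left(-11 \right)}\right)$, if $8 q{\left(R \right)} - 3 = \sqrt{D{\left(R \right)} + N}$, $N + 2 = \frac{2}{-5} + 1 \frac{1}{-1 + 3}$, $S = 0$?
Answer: $\frac{405}{8} + \frac{27 i \sqrt{24090}}{176} \approx 50.625 + 23.811 i$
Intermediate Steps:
$N = - \frac{19}{10}$ ($N = -2 + \left(\frac{2}{-5} + 1 \frac{1}{-1 + 3}\right) = -2 + \left(2 \left(- \frac{1}{5}\right) + 1 \cdot \frac{1}{2}\right) = -2 + \left(- \frac{2}{5} + 1 \cdot \frac{1}{2}\right) = -2 + \left(- \frac{2}{5} + \frac{1}{2}\right) = -2 + \frac{1}{10} = - \frac{19}{10} \approx -1.9$)
$D{\left(t \right)} = \frac{1}{t}$ ($D{\left(t \right)} = \frac{1}{0 + t} = \frac{1}{t}$)
$q{\left(R \right)} = \frac{3}{8} + \frac{\sqrt{- \frac{19}{10} + \frac{1}{R}}}{8}$ ($q{\left(R \right)} = \frac{3}{8} + \frac{\sqrt{\frac{1}{R} - \frac{19}{10}}}{8} = \frac{3}{8} + \frac{\sqrt{- \frac{19}{10} + \frac{1}{R}}}{8}$)
$135 \left(0 + q{\left(-11 \right)}\right) = 135 \left(0 + \left(\frac{3}{8} + \frac{\sqrt{10} \sqrt{\frac{10 - -209}{-11}}}{80}\right)\right) = 135 \left(0 + \left(\frac{3}{8} + \frac{\sqrt{10} \sqrt{- \frac{10 + 209}{11}}}{80}\right)\right) = 135 \left(0 + \left(\frac{3}{8} + \frac{\sqrt{10} \sqrt{\left(- \frac{1}{11}\right) 219}}{80}\right)\right) = 135 \left(0 + \left(\frac{3}{8} + \frac{\sqrt{10} \sqrt{- \frac{219}{11}}}{80}\right)\right) = 135 \left(0 + \left(\frac{3}{8} + \frac{\sqrt{10} \frac{i \sqrt{2409}}{11}}{80}\right)\right) = 135 \left(0 + \left(\frac{3}{8} + \frac{i \sqrt{24090}}{880}\right)\right) = 135 \left(\frac{3}{8} + \frac{i \sqrt{24090}}{880}\right) = \frac{405}{8} + \frac{27 i \sqrt{24090}}{176}$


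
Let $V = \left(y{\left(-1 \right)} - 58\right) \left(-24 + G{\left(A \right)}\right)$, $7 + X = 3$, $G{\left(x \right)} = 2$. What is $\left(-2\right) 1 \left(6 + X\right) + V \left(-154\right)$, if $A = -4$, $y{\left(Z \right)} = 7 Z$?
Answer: $-220224$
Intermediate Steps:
$X = -4$ ($X = -7 + 3 = -4$)
$V = 1430$ ($V = \left(7 \left(-1\right) - 58\right) \left(-24 + 2\right) = \left(-7 - 58\right) \left(-22\right) = \left(-65\right) \left(-22\right) = 1430$)
$\left(-2\right) 1 \left(6 + X\right) + V \left(-154\right) = \left(-2\right) 1 \left(6 - 4\right) + 1430 \left(-154\right) = \left(-2\right) 2 - 220220 = -4 - 220220 = -220224$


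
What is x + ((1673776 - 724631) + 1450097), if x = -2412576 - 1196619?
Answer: -1209953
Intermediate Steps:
x = -3609195
x + ((1673776 - 724631) + 1450097) = -3609195 + ((1673776 - 724631) + 1450097) = -3609195 + (949145 + 1450097) = -3609195 + 2399242 = -1209953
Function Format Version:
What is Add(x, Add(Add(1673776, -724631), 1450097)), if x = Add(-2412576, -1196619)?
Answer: -1209953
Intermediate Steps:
x = -3609195
Add(x, Add(Add(1673776, -724631), 1450097)) = Add(-3609195, Add(Add(1673776, -724631), 1450097)) = Add(-3609195, Add(949145, 1450097)) = Add(-3609195, 2399242) = -1209953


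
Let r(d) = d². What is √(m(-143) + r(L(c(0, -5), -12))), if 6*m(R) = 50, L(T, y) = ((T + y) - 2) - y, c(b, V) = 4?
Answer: √111/3 ≈ 3.5119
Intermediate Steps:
L(T, y) = -2 + T (L(T, y) = (-2 + T + y) - y = -2 + T)
m(R) = 25/3 (m(R) = (⅙)*50 = 25/3)
√(m(-143) + r(L(c(0, -5), -12))) = √(25/3 + (-2 + 4)²) = √(25/3 + 2²) = √(25/3 + 4) = √(37/3) = √111/3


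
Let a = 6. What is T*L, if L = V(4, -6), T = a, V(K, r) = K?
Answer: 24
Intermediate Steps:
T = 6
L = 4
T*L = 6*4 = 24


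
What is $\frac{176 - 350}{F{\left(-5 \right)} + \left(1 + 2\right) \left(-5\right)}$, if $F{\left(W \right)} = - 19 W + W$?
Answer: $- \frac{58}{25} \approx -2.32$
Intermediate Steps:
$F{\left(W \right)} = - 18 W$
$\frac{176 - 350}{F{\left(-5 \right)} + \left(1 + 2\right) \left(-5\right)} = \frac{176 - 350}{\left(-18\right) \left(-5\right) + \left(1 + 2\right) \left(-5\right)} = - \frac{174}{90 + 3 \left(-5\right)} = - \frac{174}{90 - 15} = - \frac{174}{75} = \left(-174\right) \frac{1}{75} = - \frac{58}{25}$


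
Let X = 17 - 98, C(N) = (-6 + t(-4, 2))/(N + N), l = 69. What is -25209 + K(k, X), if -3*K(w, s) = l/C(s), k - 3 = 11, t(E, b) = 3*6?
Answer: -49797/2 ≈ -24899.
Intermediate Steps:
t(E, b) = 18
C(N) = 6/N (C(N) = (-6 + 18)/(N + N) = 12/((2*N)) = 12*(1/(2*N)) = 6/N)
k = 14 (k = 3 + 11 = 14)
X = -81
K(w, s) = -23*s/6 (K(w, s) = -23/(6/s) = -23*s/6)
-25209 + K(k, X) = -25209 - 23/6*(-81) = -25209 + 621/2 = -49797/2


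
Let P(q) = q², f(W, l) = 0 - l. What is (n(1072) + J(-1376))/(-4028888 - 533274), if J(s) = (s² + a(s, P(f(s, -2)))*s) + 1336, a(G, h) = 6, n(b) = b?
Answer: -943764/2281081 ≈ -0.41374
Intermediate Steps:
f(W, l) = -l
J(s) = 1336 + s² + 6*s (J(s) = (s² + 6*s) + 1336 = 1336 + s² + 6*s)
(n(1072) + J(-1376))/(-4028888 - 533274) = (1072 + (1336 + (-1376)² + 6*(-1376)))/(-4028888 - 533274) = (1072 + (1336 + 1893376 - 8256))/(-4562162) = (1072 + 1886456)*(-1/4562162) = 1887528*(-1/4562162) = -943764/2281081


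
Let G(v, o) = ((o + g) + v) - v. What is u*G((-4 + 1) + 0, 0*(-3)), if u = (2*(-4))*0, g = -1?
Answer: 0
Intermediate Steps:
u = 0 (u = -8*0 = 0)
G(v, o) = -1 + o (G(v, o) = ((o - 1) + v) - v = ((-1 + o) + v) - v = (-1 + o + v) - v = -1 + o)
u*G((-4 + 1) + 0, 0*(-3)) = 0*(-1 + 0*(-3)) = 0*(-1 + 0) = 0*(-1) = 0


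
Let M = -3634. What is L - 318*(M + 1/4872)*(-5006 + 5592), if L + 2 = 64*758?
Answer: 274958264123/406 ≈ 6.7724e+8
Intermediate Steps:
L = 48510 (L = -2 + 64*758 = -2 + 48512 = 48510)
L - 318*(M + 1/4872)*(-5006 + 5592) = 48510 - 318*(-3634 + 1/4872)*(-5006 + 5592) = 48510 - 318*(-3634 + 1/4872)*586 = 48510 - (-938356891)*586/812 = 48510 - 318*(-5187520171/2436) = 48510 + 274938569063/406 = 274958264123/406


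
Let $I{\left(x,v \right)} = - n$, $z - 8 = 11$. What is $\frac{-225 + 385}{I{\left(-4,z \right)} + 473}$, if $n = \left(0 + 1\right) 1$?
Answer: $\frac{20}{59} \approx 0.33898$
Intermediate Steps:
$n = 1$ ($n = 1 \cdot 1 = 1$)
$z = 19$ ($z = 8 + 11 = 19$)
$I{\left(x,v \right)} = -1$ ($I{\left(x,v \right)} = \left(-1\right) 1 = -1$)
$\frac{-225 + 385}{I{\left(-4,z \right)} + 473} = \frac{-225 + 385}{-1 + 473} = \frac{160}{472} = 160 \cdot \frac{1}{472} = \frac{20}{59}$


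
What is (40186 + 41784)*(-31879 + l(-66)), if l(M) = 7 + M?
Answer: -2617957860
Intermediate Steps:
(40186 + 41784)*(-31879 + l(-66)) = (40186 + 41784)*(-31879 + (7 - 66)) = 81970*(-31879 - 59) = 81970*(-31938) = -2617957860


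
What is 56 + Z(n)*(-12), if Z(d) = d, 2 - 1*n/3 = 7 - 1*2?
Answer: 164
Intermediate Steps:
n = -9 (n = 6 - 3*(7 - 1*2) = 6 - 3*(7 - 2) = 6 - 3*5 = 6 - 15 = -9)
56 + Z(n)*(-12) = 56 - 9*(-12) = 56 + 108 = 164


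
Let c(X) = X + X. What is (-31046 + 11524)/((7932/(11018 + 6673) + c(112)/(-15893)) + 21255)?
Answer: -1829621771962/1992081001519 ≈ -0.91845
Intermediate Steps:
c(X) = 2*X
(-31046 + 11524)/((7932/(11018 + 6673) + c(112)/(-15893)) + 21255) = (-31046 + 11524)/((7932/(11018 + 6673) + (2*112)/(-15893)) + 21255) = -19522/((7932/17691 + 224*(-1/15893)) + 21255) = -19522/((7932*(1/17691) - 224/15893) + 21255) = -19522/((2644/5897 - 224/15893) + 21255) = -19522/(40700164/93721021 + 21255) = -19522/1992081001519/93721021 = -19522*93721021/1992081001519 = -1829621771962/1992081001519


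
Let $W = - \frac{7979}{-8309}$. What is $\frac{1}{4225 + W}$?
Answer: $\frac{8309}{35113504} \approx 0.00023663$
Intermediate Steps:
$W = \frac{7979}{8309}$ ($W = \left(-7979\right) \left(- \frac{1}{8309}\right) = \frac{7979}{8309} \approx 0.96028$)
$\frac{1}{4225 + W} = \frac{1}{4225 + \frac{7979}{8309}} = \frac{1}{\frac{35113504}{8309}} = \frac{8309}{35113504}$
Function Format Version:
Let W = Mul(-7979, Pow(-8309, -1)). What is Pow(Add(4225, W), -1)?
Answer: Rational(8309, 35113504) ≈ 0.00023663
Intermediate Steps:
W = Rational(7979, 8309) (W = Mul(-7979, Rational(-1, 8309)) = Rational(7979, 8309) ≈ 0.96028)
Pow(Add(4225, W), -1) = Pow(Add(4225, Rational(7979, 8309)), -1) = Pow(Rational(35113504, 8309), -1) = Rational(8309, 35113504)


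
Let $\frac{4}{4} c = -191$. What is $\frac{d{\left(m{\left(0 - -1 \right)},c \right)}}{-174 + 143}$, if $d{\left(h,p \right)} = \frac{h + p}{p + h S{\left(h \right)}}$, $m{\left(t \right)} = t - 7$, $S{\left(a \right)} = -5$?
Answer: $- \frac{197}{4991} \approx -0.039471$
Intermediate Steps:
$c = -191$
$m{\left(t \right)} = -7 + t$ ($m{\left(t \right)} = t - 7 = -7 + t$)
$d{\left(h,p \right)} = \frac{h + p}{p - 5 h}$ ($d{\left(h,p \right)} = \frac{h + p}{p + h \left(-5\right)} = \frac{h + p}{p - 5 h}$)
$\frac{d{\left(m{\left(0 - -1 \right)},c \right)}}{-174 + 143} = \frac{\frac{1}{-191 - 5 \left(-7 + \left(0 - -1\right)\right)} \left(\left(-7 + \left(0 - -1\right)\right) - 191\right)}{-174 + 143} = \frac{\frac{1}{-191 - 5 \left(-7 + \left(0 + 1\right)\right)} \left(\left(-7 + \left(0 + 1\right)\right) - 191\right)}{-31} = - \frac{\frac{1}{-191 - 5 \left(-7 + 1\right)} \left(\left(-7 + 1\right) - 191\right)}{31} = - \frac{\frac{1}{-191 - -30} \left(-6 - 191\right)}{31} = - \frac{\frac{1}{-191 + 30} \left(-197\right)}{31} = - \frac{\frac{1}{-161} \left(-197\right)}{31} = - \frac{\left(- \frac{1}{161}\right) \left(-197\right)}{31} = \left(- \frac{1}{31}\right) \frac{197}{161} = - \frac{197}{4991}$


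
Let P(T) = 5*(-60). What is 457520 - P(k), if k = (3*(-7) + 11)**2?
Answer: 457820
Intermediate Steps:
k = 100 (k = (-21 + 11)**2 = (-10)**2 = 100)
P(T) = -300
457520 - P(k) = 457520 - 1*(-300) = 457520 + 300 = 457820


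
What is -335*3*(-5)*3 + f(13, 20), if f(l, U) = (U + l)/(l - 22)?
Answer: 45214/3 ≈ 15071.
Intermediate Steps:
f(l, U) = (U + l)/(-22 + l)
-335*3*(-5)*3 + f(13, 20) = -335*3*(-5)*3 + (20 + 13)/(-22 + 13) = -(-5025)*3 + 33/(-9) = -335*(-45) - 1/9*33 = 15075 - 11/3 = 45214/3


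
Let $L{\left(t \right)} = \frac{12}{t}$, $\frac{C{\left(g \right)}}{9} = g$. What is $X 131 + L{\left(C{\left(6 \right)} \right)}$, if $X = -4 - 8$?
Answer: $- \frac{14146}{9} \approx -1571.8$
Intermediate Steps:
$C{\left(g \right)} = 9 g$
$X = -12$ ($X = -4 - 8 = -12$)
$X 131 + L{\left(C{\left(6 \right)} \right)} = \left(-12\right) 131 + \frac{12}{9 \cdot 6} = -1572 + \frac{12}{54} = -1572 + 12 \cdot \frac{1}{54} = -1572 + \frac{2}{9} = - \frac{14146}{9}$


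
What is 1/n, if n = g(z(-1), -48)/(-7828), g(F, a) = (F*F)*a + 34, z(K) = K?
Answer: 3914/7 ≈ 559.14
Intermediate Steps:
g(F, a) = 34 + a*F² (g(F, a) = F²*a + 34 = a*F² + 34 = 34 + a*F²)
n = 7/3914 (n = (34 - 48*(-1)²)/(-7828) = (34 - 48*1)*(-1/7828) = (34 - 48)*(-1/7828) = -14*(-1/7828) = 7/3914 ≈ 0.0017885)
1/n = 1/(7/3914) = 3914/7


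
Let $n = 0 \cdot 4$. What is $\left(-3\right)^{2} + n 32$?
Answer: $9$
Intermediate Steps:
$n = 0$
$\left(-3\right)^{2} + n 32 = \left(-3\right)^{2} + 0 \cdot 32 = 9 + 0 = 9$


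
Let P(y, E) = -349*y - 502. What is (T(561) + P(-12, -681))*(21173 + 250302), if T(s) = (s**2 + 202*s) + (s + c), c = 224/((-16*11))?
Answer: 1290911404600/11 ≈ 1.1736e+11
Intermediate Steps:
c = -14/11 (c = 224/(-176) = 224*(-1/176) = -14/11 ≈ -1.2727)
P(y, E) = -502 - 349*y
T(s) = -14/11 + s**2 + 203*s (T(s) = (s**2 + 202*s) + (s - 14/11) = (s**2 + 202*s) + (-14/11 + s) = -14/11 + s**2 + 203*s)
(T(561) + P(-12, -681))*(21173 + 250302) = ((-14/11 + 561**2 + 203*561) + (-502 - 349*(-12)))*(21173 + 250302) = ((-14/11 + 314721 + 113883) + (-502 + 4188))*271475 = (4714630/11 + 3686)*271475 = (4755176/11)*271475 = 1290911404600/11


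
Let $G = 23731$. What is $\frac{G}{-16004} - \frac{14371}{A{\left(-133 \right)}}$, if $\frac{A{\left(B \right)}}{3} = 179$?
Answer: $- \frac{242737031}{8594148} \approx -28.244$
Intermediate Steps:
$A{\left(B \right)} = 537$ ($A{\left(B \right)} = 3 \cdot 179 = 537$)
$\frac{G}{-16004} - \frac{14371}{A{\left(-133 \right)}} = \frac{23731}{-16004} - \frac{14371}{537} = 23731 \left(- \frac{1}{16004}\right) - \frac{14371}{537} = - \frac{23731}{16004} - \frac{14371}{537} = - \frac{242737031}{8594148}$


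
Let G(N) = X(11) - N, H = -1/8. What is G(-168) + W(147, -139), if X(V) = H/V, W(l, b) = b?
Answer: 2551/88 ≈ 28.989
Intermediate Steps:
H = -⅛ (H = -1*⅛ = -⅛ ≈ -0.12500)
X(V) = -1/(8*V)
G(N) = -1/88 - N (G(N) = -⅛/11 - N = -⅛*1/11 - N = -1/88 - N)
G(-168) + W(147, -139) = (-1/88 - 1*(-168)) - 139 = (-1/88 + 168) - 139 = 14783/88 - 139 = 2551/88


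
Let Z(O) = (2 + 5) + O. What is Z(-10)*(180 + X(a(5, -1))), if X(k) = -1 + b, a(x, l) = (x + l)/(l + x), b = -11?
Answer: -504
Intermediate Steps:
a(x, l) = 1 (a(x, l) = (l + x)/(l + x) = 1)
X(k) = -12 (X(k) = -1 - 11 = -12)
Z(O) = 7 + O
Z(-10)*(180 + X(a(5, -1))) = (7 - 10)*(180 - 12) = -3*168 = -504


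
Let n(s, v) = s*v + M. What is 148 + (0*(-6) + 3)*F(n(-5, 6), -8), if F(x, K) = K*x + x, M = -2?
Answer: 820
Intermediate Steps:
n(s, v) = -2 + s*v (n(s, v) = s*v - 2 = -2 + s*v)
F(x, K) = x + K*x
148 + (0*(-6) + 3)*F(n(-5, 6), -8) = 148 + (0*(-6) + 3)*((-2 - 5*6)*(1 - 8)) = 148 + (0 + 3)*((-2 - 30)*(-7)) = 148 + 3*(-32*(-7)) = 148 + 3*224 = 148 + 672 = 820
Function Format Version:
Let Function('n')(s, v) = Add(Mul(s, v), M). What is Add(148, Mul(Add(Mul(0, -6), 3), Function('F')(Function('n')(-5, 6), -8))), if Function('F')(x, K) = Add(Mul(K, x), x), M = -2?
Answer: 820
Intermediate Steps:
Function('n')(s, v) = Add(-2, Mul(s, v)) (Function('n')(s, v) = Add(Mul(s, v), -2) = Add(-2, Mul(s, v)))
Function('F')(x, K) = Add(x, Mul(K, x))
Add(148, Mul(Add(Mul(0, -6), 3), Function('F')(Function('n')(-5, 6), -8))) = Add(148, Mul(Add(Mul(0, -6), 3), Mul(Add(-2, Mul(-5, 6)), Add(1, -8)))) = Add(148, Mul(Add(0, 3), Mul(Add(-2, -30), -7))) = Add(148, Mul(3, Mul(-32, -7))) = Add(148, Mul(3, 224)) = Add(148, 672) = 820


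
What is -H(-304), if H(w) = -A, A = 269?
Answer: 269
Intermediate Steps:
H(w) = -269 (H(w) = -1*269 = -269)
-H(-304) = -1*(-269) = 269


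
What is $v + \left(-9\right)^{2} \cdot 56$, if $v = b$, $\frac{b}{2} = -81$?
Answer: $4374$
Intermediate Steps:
$b = -162$ ($b = 2 \left(-81\right) = -162$)
$v = -162$
$v + \left(-9\right)^{2} \cdot 56 = -162 + \left(-9\right)^{2} \cdot 56 = -162 + 81 \cdot 56 = -162 + 4536 = 4374$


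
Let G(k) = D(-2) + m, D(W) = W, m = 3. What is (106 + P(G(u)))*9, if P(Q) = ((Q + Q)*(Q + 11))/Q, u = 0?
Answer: 1170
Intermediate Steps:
G(k) = 1 (G(k) = -2 + 3 = 1)
P(Q) = 22 + 2*Q (P(Q) = ((2*Q)*(11 + Q))/Q = (2*Q*(11 + Q))/Q = 22 + 2*Q)
(106 + P(G(u)))*9 = (106 + (22 + 2*1))*9 = (106 + (22 + 2))*9 = (106 + 24)*9 = 130*9 = 1170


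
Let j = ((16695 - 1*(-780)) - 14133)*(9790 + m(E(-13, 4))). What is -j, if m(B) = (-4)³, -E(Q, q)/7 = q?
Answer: -32504292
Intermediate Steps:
E(Q, q) = -7*q
m(B) = -64
j = 32504292 (j = ((16695 - 1*(-780)) - 14133)*(9790 - 64) = ((16695 + 780) - 14133)*9726 = (17475 - 14133)*9726 = 3342*9726 = 32504292)
-j = -1*32504292 = -32504292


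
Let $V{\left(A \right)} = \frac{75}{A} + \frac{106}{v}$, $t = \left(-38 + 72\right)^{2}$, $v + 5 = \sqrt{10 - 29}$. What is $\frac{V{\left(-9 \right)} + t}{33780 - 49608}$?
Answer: $- \frac{74951}{1044648} + \frac{53 i \sqrt{19}}{348216} \approx -0.071748 + 0.00066344 i$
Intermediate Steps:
$v = -5 + i \sqrt{19}$ ($v = -5 + \sqrt{10 - 29} = -5 + \sqrt{-19} = -5 + i \sqrt{19} \approx -5.0 + 4.3589 i$)
$t = 1156$ ($t = 34^{2} = 1156$)
$V{\left(A \right)} = \frac{75}{A} + \frac{106}{-5 + i \sqrt{19}}$
$\frac{V{\left(-9 \right)} + t}{33780 - 49608} = \frac{\left(- \frac{106}{5 - i \sqrt{19}} + \frac{75}{-9}\right) + 1156}{33780 - 49608} = \frac{\left(- \frac{106}{5 - i \sqrt{19}} + 75 \left(- \frac{1}{9}\right)\right) + 1156}{-15828} = \left(\left(- \frac{106}{5 - i \sqrt{19}} - \frac{25}{3}\right) + 1156\right) \left(- \frac{1}{15828}\right) = \left(\left(- \frac{25}{3} - \frac{106}{5 - i \sqrt{19}}\right) + 1156\right) \left(- \frac{1}{15828}\right) = \left(\frac{3443}{3} - \frac{106}{5 - i \sqrt{19}}\right) \left(- \frac{1}{15828}\right) = - \frac{3443}{47484} + \frac{53}{7914 \left(5 - i \sqrt{19}\right)}$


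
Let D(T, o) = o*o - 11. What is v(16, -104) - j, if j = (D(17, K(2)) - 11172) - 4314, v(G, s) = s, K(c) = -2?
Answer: 15389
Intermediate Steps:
D(T, o) = -11 + o² (D(T, o) = o² - 11 = -11 + o²)
j = -15493 (j = ((-11 + (-2)²) - 11172) - 4314 = ((-11 + 4) - 11172) - 4314 = (-7 - 11172) - 4314 = -11179 - 4314 = -15493)
v(16, -104) - j = -104 - 1*(-15493) = -104 + 15493 = 15389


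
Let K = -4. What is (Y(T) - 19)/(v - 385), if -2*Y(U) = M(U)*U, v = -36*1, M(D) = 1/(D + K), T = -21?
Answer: 971/21050 ≈ 0.046128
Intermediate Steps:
M(D) = 1/(-4 + D) (M(D) = 1/(D - 4) = 1/(-4 + D))
v = -36
Y(U) = -U/(2*(-4 + U))
(Y(T) - 19)/(v - 385) = (-1*(-21)/(-8 + 2*(-21)) - 19)/(-36 - 385) = (-1*(-21)/(-8 - 42) - 19)/(-421) = (-1*(-21)/(-50) - 19)*(-1/421) = (-1*(-21)*(-1/50) - 19)*(-1/421) = (-21/50 - 19)*(-1/421) = -971/50*(-1/421) = 971/21050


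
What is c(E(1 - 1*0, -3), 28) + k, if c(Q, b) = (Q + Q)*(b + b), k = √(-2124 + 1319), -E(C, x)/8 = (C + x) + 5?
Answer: -2688 + I*√805 ≈ -2688.0 + 28.373*I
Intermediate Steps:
E(C, x) = -40 - 8*C - 8*x (E(C, x) = -8*((C + x) + 5) = -8*(5 + C + x) = -40 - 8*C - 8*x)
k = I*√805 (k = √(-805) = I*√805 ≈ 28.373*I)
c(Q, b) = 4*Q*b (c(Q, b) = (2*Q)*(2*b) = 4*Q*b)
c(E(1 - 1*0, -3), 28) + k = 4*(-40 - 8*(1 - 1*0) - 8*(-3))*28 + I*√805 = 4*(-40 - 8*(1 + 0) + 24)*28 + I*√805 = 4*(-40 - 8*1 + 24)*28 + I*√805 = 4*(-40 - 8 + 24)*28 + I*√805 = 4*(-24)*28 + I*√805 = -2688 + I*√805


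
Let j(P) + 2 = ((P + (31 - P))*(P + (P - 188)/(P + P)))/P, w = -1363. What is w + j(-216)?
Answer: -31122683/23328 ≈ -1334.1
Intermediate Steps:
j(P) = -2 + (31*P + 31*(-188 + P)/(2*P))/P (j(P) = -2 + ((P + (31 - P))*(P + (P - 188)/(P + P)))/P = -2 + (31*(P + (-188 + P)/((2*P))))/P = -2 + (31*(P + (-188 + P)*(1/(2*P))))/P = -2 + (31*(P + (-188 + P)/(2*P)))/P = -2 + (31*P + 31*(-188 + P)/(2*P))/P)
w + j(-216) = -1363 + (29 - 2914/(-216)² + (31/2)/(-216)) = -1363 + (29 - 2914*1/46656 + (31/2)*(-1/216)) = -1363 + (29 - 1457/23328 - 31/432) = -1363 + 673381/23328 = -31122683/23328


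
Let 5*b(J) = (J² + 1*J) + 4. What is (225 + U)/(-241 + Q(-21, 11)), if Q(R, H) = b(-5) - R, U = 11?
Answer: -295/269 ≈ -1.0967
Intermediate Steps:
b(J) = ⅘ + J/5 + J²/5 (b(J) = ((J² + 1*J) + 4)/5 = ((J² + J) + 4)/5 = ((J + J²) + 4)/5 = (4 + J + J²)/5 = ⅘ + J/5 + J²/5)
Q(R, H) = 24/5 - R (Q(R, H) = (⅘ + (⅕)*(-5) + (⅕)*(-5)²) - R = (⅘ - 1 + (⅕)*25) - R = (⅘ - 1 + 5) - R = 24/5 - R)
(225 + U)/(-241 + Q(-21, 11)) = (225 + 11)/(-241 + (24/5 - 1*(-21))) = 236/(-241 + (24/5 + 21)) = 236/(-241 + 129/5) = 236/(-1076/5) = 236*(-5/1076) = -295/269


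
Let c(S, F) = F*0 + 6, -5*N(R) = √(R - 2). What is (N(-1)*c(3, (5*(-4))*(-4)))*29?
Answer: -174*I*√3/5 ≈ -60.275*I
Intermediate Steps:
N(R) = -√(-2 + R)/5 (N(R) = -√(R - 2)/5 = -√(-2 + R)/5)
c(S, F) = 6 (c(S, F) = 0 + 6 = 6)
(N(-1)*c(3, (5*(-4))*(-4)))*29 = (-√(-2 - 1)/5*6)*29 = (-I*√3/5*6)*29 = -6*I*√3/5*29 = -174*I*√3/5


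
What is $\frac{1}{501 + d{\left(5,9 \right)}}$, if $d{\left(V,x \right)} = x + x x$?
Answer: $\frac{1}{591} \approx 0.001692$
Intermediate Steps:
$d{\left(V,x \right)} = x + x^{2}$
$\frac{1}{501 + d{\left(5,9 \right)}} = \frac{1}{501 + 9 \left(1 + 9\right)} = \frac{1}{501 + 9 \cdot 10} = \frac{1}{501 + 90} = \frac{1}{591}$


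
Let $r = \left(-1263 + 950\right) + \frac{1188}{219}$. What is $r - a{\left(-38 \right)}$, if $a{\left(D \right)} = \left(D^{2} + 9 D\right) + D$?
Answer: $- \frac{100125}{73} \approx -1371.6$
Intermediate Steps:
$r = - \frac{22453}{73}$ ($r = -313 + 1188 \cdot \frac{1}{219} = -313 + \frac{396}{73} = - \frac{22453}{73} \approx -307.58$)
$a{\left(D \right)} = D^{2} + 10 D$
$r - a{\left(-38 \right)} = - \frac{22453}{73} - - 38 \left(10 - 38\right) = - \frac{22453}{73} - \left(-38\right) \left(-28\right) = - \frac{22453}{73} - 1064 = - \frac{100125}{73}$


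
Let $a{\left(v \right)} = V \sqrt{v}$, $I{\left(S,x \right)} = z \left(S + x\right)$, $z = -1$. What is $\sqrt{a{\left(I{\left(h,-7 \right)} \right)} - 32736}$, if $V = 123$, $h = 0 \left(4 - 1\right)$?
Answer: $\sqrt{-32736 + 123 \sqrt{7}} \approx 180.03 i$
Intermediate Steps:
$h = 0$ ($h = 0 \cdot 3 = 0$)
$I{\left(S,x \right)} = - S - x$ ($I{\left(S,x \right)} = - (S + x) = - S - x$)
$a{\left(v \right)} = 123 \sqrt{v}$
$\sqrt{a{\left(I{\left(h,-7 \right)} \right)} - 32736} = \sqrt{123 \sqrt{\left(-1\right) 0 - -7} - 32736} = \sqrt{123 \sqrt{0 + 7} - 32736} = \sqrt{123 \sqrt{7} - 32736} = \sqrt{-32736 + 123 \sqrt{7}}$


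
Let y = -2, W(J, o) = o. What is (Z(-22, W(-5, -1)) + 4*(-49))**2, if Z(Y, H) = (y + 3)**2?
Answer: 38025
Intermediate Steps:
Z(Y, H) = 1 (Z(Y, H) = (-2 + 3)**2 = 1**2 = 1)
(Z(-22, W(-5, -1)) + 4*(-49))**2 = (1 + 4*(-49))**2 = (1 - 196)**2 = (-195)**2 = 38025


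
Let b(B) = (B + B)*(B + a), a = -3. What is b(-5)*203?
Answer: 16240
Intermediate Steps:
b(B) = 2*B*(-3 + B) (b(B) = (B + B)*(B - 3) = (2*B)*(-3 + B) = 2*B*(-3 + B))
b(-5)*203 = (2*(-5)*(-3 - 5))*203 = (2*(-5)*(-8))*203 = 80*203 = 16240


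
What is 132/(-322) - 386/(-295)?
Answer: 42676/47495 ≈ 0.89854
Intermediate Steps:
132/(-322) - 386/(-295) = 132*(-1/322) - 386*(-1/295) = -66/161 + 386/295 = 42676/47495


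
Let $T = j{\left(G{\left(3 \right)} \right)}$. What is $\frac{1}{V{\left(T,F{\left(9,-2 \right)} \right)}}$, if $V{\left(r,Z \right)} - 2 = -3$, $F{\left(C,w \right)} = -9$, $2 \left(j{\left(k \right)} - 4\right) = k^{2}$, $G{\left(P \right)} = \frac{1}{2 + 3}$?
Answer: $-1$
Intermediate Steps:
$G{\left(P \right)} = \frac{1}{5}$
$j{\left(k \right)} = 4 + \frac{k^{2}}{2}$
$T = \frac{201}{50}$ ($T = 4 + \frac{1}{2 \cdot 25} = 4 + \frac{1}{2} \cdot \frac{1}{25} = 4 + \frac{1}{50} = \frac{201}{50} \approx 4.02$)
$V{\left(r,Z \right)} = -1$ ($V{\left(r,Z \right)} = 2 - 3 = -1$)
$\frac{1}{V{\left(T,F{\left(9,-2 \right)} \right)}} = \frac{1}{-1} = -1$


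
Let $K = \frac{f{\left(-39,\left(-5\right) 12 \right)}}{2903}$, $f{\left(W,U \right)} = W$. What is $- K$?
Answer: $\frac{39}{2903} \approx 0.013434$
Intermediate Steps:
$K = - \frac{39}{2903} \approx -0.013434$
$- K = \left(-1\right) \left(- \frac{39}{2903}\right) = \frac{39}{2903}$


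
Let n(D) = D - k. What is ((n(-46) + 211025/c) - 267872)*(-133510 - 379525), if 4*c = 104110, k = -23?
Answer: 1430839447120225/10411 ≈ 1.3744e+11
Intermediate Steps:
c = 52055/2 (c = (¼)*104110 = 52055/2 ≈ 26028.)
n(D) = 23 + D (n(D) = D - 1*(-23) = D + 23 = 23 + D)
((n(-46) + 211025/c) - 267872)*(-133510 - 379525) = (((23 - 46) + 211025/(52055/2)) - 267872)*(-133510 - 379525) = ((-23 + 211025*(2/52055)) - 267872)*(-513035) = ((-23 + 84410/10411) - 267872)*(-513035) = (-155043/10411 - 267872)*(-513035) = -2788970435/10411*(-513035) = 1430839447120225/10411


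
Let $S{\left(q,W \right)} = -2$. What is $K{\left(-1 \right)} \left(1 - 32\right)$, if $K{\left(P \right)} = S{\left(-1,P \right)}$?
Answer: $62$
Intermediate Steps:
$K{\left(P \right)} = -2$
$K{\left(-1 \right)} \left(1 - 32\right) = - 2 \left(1 - 32\right) = \left(-2\right) \left(-31\right) = 62$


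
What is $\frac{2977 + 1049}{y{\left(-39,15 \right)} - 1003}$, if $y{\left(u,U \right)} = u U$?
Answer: $- \frac{2013}{794} \approx -2.5353$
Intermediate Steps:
$y{\left(u,U \right)} = U u$
$\frac{2977 + 1049}{y{\left(-39,15 \right)} - 1003} = \frac{2977 + 1049}{15 \left(-39\right) - 1003} = \frac{4026}{-585 - 1003} = \frac{4026}{-1588} = 4026 \left(- \frac{1}{1588}\right) = - \frac{2013}{794}$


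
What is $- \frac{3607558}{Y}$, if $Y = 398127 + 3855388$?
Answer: $- \frac{3607558}{4253515} \approx -0.84814$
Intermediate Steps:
$Y = 4253515$
$- \frac{3607558}{Y} = - \frac{3607558}{4253515}$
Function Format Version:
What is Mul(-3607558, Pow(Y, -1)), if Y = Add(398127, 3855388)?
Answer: Rational(-3607558, 4253515) ≈ -0.84814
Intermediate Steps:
Y = 4253515
Mul(-3607558, Pow(Y, -1)) = Mul(-3607558, Pow(4253515, -1)) = Mul(-3607558, Rational(1, 4253515)) = Rational(-3607558, 4253515)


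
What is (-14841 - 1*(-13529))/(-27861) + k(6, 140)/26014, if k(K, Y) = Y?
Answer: 19015454/362388027 ≈ 0.052473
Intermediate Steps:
(-14841 - 1*(-13529))/(-27861) + k(6, 140)/26014 = (-14841 - 1*(-13529))/(-27861) + 140/26014 = (-14841 + 13529)*(-1/27861) + 140*(1/26014) = -1312*(-1/27861) + 70/13007 = 1312/27861 + 70/13007 = 19015454/362388027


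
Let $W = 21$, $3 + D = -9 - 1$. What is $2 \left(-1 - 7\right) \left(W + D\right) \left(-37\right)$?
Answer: $4736$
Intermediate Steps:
$D = -13$ ($D = -3 - 10 = -13$)
$2 \left(-1 - 7\right) \left(W + D\right) \left(-37\right) = 2 \left(-1 - 7\right) \left(21 - 13\right) \left(-37\right) = 2 \left(\left(-8\right) 8\right) \left(-37\right) = 2 \left(-64\right) \left(-37\right) = \left(-128\right) \left(-37\right) = 4736$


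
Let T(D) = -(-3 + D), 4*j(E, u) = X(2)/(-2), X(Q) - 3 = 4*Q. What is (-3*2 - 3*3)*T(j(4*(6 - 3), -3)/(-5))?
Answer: -327/8 ≈ -40.875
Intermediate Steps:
X(Q) = 3 + 4*Q
j(E, u) = -11/8 (j(E, u) = ((3 + 4*2)/(-2))/4 = ((3 + 8)*(-½))/4 = (11*(-½))/4 = (¼)*(-11/2) = -11/8)
T(D) = 3 - D
(-3*2 - 3*3)*T(j(4*(6 - 3), -3)/(-5)) = (-3*2 - 3*3)*(3 - (-11)/(8*(-5))) = (-6 - 9)*(3 - (-11)*(-1)/(8*5)) = -15*(3 - 1*11/40) = -15*(3 - 11/40) = -15*109/40 = -327/8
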